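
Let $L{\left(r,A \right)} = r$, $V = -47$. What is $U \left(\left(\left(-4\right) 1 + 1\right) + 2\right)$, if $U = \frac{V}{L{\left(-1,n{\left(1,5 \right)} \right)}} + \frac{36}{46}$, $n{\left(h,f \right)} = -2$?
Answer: $- \frac{1099}{23} \approx -47.783$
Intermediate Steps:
$U = \frac{1099}{23}$ ($U = - \frac{47}{-1} + \frac{36}{46} = \left(-47\right) \left(-1\right) + 36 \cdot \frac{1}{46} = 47 + \frac{18}{23} = \frac{1099}{23} \approx 47.783$)
$U \left(\left(\left(-4\right) 1 + 1\right) + 2\right) = \frac{1099 \left(\left(\left(-4\right) 1 + 1\right) + 2\right)}{23} = \frac{1099 \left(\left(-4 + 1\right) + 2\right)}{23} = \frac{1099 \left(-3 + 2\right)}{23} = \frac{1099}{23} \left(-1\right) = - \frac{1099}{23}$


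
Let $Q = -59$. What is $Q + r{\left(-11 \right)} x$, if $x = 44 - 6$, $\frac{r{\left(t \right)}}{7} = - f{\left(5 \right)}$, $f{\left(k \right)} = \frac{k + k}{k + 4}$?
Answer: $- \frac{3191}{9} \approx -354.56$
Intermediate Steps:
$f{\left(k \right)} = \frac{2 k}{4 + k}$
$r{\left(t \right)} = - \frac{70}{9}$ ($r{\left(t \right)} = 7 \left(- \frac{2 \cdot 5}{4 + 5}\right) = 7 \left(- \frac{2 \cdot 5}{9}\right) = 7 \left(\left(-1\right) \frac{10}{9}\right) = 7 \left(- \frac{10}{9}\right) = - \frac{70}{9}$)
$x = 38$ ($x = 44 - 6 = 38$)
$Q + r{\left(-11 \right)} x = -59 - \frac{2660}{9} = - \frac{3191}{9}$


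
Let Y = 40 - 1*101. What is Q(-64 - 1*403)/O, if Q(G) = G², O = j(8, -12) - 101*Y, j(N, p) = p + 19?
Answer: 218089/6168 ≈ 35.358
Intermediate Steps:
j(N, p) = 19 + p
Y = -61 (Y = 40 - 101 = -61)
O = 6168 (O = (19 - 12) - 101*(-61) = 7 + 6161 = 6168)
Q(-64 - 1*403)/O = (-64 - 1*403)²/6168 = (-64 - 403)²*(1/6168) = (-467)²*(1/6168) = 218089*(1/6168) = 218089/6168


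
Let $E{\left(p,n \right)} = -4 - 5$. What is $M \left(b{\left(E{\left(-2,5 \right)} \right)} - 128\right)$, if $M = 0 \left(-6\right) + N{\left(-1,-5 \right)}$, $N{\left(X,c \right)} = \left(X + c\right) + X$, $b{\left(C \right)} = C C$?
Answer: $329$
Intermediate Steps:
$E{\left(p,n \right)} = -9$
$b{\left(C \right)} = C^{2}$
$N{\left(X,c \right)} = c + 2 X$
$M = -7$ ($M = 0 \left(-6\right) + \left(-5 + 2 \left(-1\right)\right) = 0 - 7 = -7$)
$M \left(b{\left(E{\left(-2,5 \right)} \right)} - 128\right) = - 7 \left(\left(-9\right)^{2} - 128\right) = - 7 \left(81 - 128\right) = \left(-7\right) \left(-47\right) = 329$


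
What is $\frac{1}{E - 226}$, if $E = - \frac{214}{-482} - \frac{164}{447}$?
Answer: $- \frac{107727}{24337997} \approx -0.0044263$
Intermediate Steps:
$E = \frac{8305}{107727}$ ($E = \left(-214\right) \left(- \frac{1}{482}\right) - \frac{164}{447} = \frac{107}{241} - \frac{164}{447} = \frac{8305}{107727} \approx 0.077093$)
$\frac{1}{E - 226} = \frac{1}{\frac{8305}{107727} - 226} = \frac{1}{- \frac{24337997}{107727}} = - \frac{107727}{24337997}$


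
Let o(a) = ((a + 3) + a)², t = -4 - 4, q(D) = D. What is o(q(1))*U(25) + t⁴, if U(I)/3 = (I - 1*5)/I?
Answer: 4156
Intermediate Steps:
t = -8
U(I) = 3*(-5 + I)/I (U(I) = 3*((I - 1*5)/I) = 3*((I - 5)/I) = 3*((-5 + I)/I) = 3*(-5 + I)/I)
o(a) = (3 + 2*a)² (o(a) = ((3 + a) + a)² = (3 + 2*a)²)
o(q(1))*U(25) + t⁴ = (3 + 2*1)²*(3 - 15/25) + (-8)⁴ = (3 + 2)²*(3 - 15*1/25) + 4096 = 5²*(3 - ⅗) + 4096 = 25*(12/5) + 4096 = 60 + 4096 = 4156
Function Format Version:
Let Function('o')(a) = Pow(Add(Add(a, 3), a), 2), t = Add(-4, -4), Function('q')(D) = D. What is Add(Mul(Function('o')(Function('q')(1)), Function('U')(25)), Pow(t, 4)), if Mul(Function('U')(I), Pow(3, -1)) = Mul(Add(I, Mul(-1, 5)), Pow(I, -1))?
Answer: 4156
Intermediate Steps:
t = -8
Function('U')(I) = Mul(3, Pow(I, -1), Add(-5, I)) (Function('U')(I) = Mul(3, Mul(Add(I, Mul(-1, 5)), Pow(I, -1))) = Mul(3, Mul(Add(I, -5), Pow(I, -1))) = Mul(3, Mul(Add(-5, I), Pow(I, -1))) = Mul(3, Mul(Pow(I, -1), Add(-5, I))) = Mul(3, Pow(I, -1), Add(-5, I)))
Function('o')(a) = Pow(Add(3, Mul(2, a)), 2) (Function('o')(a) = Pow(Add(Add(3, a), a), 2) = Pow(Add(3, Mul(2, a)), 2))
Add(Mul(Function('o')(Function('q')(1)), Function('U')(25)), Pow(t, 4)) = Add(Mul(Pow(Add(3, Mul(2, 1)), 2), Add(3, Mul(-15, Pow(25, -1)))), Pow(-8, 4)) = Add(Mul(Pow(Add(3, 2), 2), Add(3, Mul(-15, Rational(1, 25)))), 4096) = Add(Mul(Pow(5, 2), Add(3, Rational(-3, 5))), 4096) = Add(Mul(25, Rational(12, 5)), 4096) = Add(60, 4096) = 4156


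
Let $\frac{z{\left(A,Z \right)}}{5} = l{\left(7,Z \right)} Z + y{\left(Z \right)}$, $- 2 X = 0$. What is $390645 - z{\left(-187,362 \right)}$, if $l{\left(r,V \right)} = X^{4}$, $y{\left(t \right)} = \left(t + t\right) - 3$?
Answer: $387040$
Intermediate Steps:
$y{\left(t \right)} = -3 + 2 t$ ($y{\left(t \right)} = 2 t - 3 = -3 + 2 t$)
$X = 0$ ($X = \left(- \frac{1}{2}\right) 0 = 0$)
$l{\left(r,V \right)} = 0$ ($l{\left(r,V \right)} = 0^{4} = 0$)
$z{\left(A,Z \right)} = -15 + 10 Z$ ($z{\left(A,Z \right)} = 5 \left(0 Z + \left(-3 + 2 Z\right)\right) = 5 \left(0 + \left(-3 + 2 Z\right)\right) = 5 \left(-3 + 2 Z\right) = -15 + 10 Z$)
$390645 - z{\left(-187,362 \right)} = 390645 - \left(-15 + 10 \cdot 362\right) = 390645 - \left(-15 + 3620\right) = 390645 - 3605 = 387040$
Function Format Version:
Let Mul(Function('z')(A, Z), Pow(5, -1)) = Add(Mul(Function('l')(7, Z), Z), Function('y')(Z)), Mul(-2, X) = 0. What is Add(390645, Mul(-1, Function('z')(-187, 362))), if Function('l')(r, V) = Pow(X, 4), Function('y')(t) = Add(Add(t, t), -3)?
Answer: 387040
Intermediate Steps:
Function('y')(t) = Add(-3, Mul(2, t)) (Function('y')(t) = Add(Mul(2, t), -3) = Add(-3, Mul(2, t)))
X = 0 (X = Mul(Rational(-1, 2), 0) = 0)
Function('l')(r, V) = 0 (Function('l')(r, V) = Pow(0, 4) = 0)
Function('z')(A, Z) = Add(-15, Mul(10, Z)) (Function('z')(A, Z) = Mul(5, Add(Mul(0, Z), Add(-3, Mul(2, Z)))) = Mul(5, Add(0, Add(-3, Mul(2, Z)))) = Mul(5, Add(-3, Mul(2, Z))) = Add(-15, Mul(10, Z)))
Add(390645, Mul(-1, Function('z')(-187, 362))) = Add(390645, Mul(-1, Add(-15, Mul(10, 362)))) = Add(390645, Mul(-1, Add(-15, 3620))) = Add(390645, Mul(-1, 3605)) = Add(390645, -3605) = 387040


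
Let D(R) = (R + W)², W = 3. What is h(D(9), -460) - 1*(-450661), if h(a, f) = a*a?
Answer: 471397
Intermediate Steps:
D(R) = (3 + R)² (D(R) = (R + 3)² = (3 + R)²)
h(a, f) = a²
h(D(9), -460) - 1*(-450661) = ((3 + 9)²)² - 1*(-450661) = (12²)² + 450661 = 144² + 450661 = 20736 + 450661 = 471397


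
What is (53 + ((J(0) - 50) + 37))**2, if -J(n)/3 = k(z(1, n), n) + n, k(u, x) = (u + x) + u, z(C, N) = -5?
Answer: 4900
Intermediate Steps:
k(u, x) = x + 2*u
J(n) = 30 - 6*n (J(n) = -3*((n + 2*(-5)) + n) = -3*((n - 10) + n) = -3*((-10 + n) + n) = -3*(-10 + 2*n) = 30 - 6*n)
(53 + ((J(0) - 50) + 37))**2 = (53 + (((30 - 6*0) - 50) + 37))**2 = (53 + (((30 + 0) - 50) + 37))**2 = (53 + ((30 - 50) + 37))**2 = (53 + (-20 + 37))**2 = (53 + 17)**2 = 70**2 = 4900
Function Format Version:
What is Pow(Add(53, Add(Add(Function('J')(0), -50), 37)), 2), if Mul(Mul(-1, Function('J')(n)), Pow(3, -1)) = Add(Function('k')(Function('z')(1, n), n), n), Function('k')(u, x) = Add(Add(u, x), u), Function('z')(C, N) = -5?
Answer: 4900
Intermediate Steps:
Function('k')(u, x) = Add(x, Mul(2, u))
Function('J')(n) = Add(30, Mul(-6, n)) (Function('J')(n) = Mul(-3, Add(Add(n, Mul(2, -5)), n)) = Mul(-3, Add(Add(n, -10), n)) = Mul(-3, Add(Add(-10, n), n)) = Mul(-3, Add(-10, Mul(2, n))) = Add(30, Mul(-6, n)))
Pow(Add(53, Add(Add(Function('J')(0), -50), 37)), 2) = Pow(Add(53, Add(Add(Add(30, Mul(-6, 0)), -50), 37)), 2) = Pow(Add(53, Add(Add(Add(30, 0), -50), 37)), 2) = Pow(Add(53, Add(Add(30, -50), 37)), 2) = Pow(Add(53, Add(-20, 37)), 2) = Pow(Add(53, 17), 2) = Pow(70, 2) = 4900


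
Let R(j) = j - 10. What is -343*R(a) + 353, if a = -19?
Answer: 10300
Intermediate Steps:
R(j) = -10 + j
-343*R(a) + 353 = -343*(-10 - 19) + 353 = -343*(-29) + 353 = 9947 + 353 = 10300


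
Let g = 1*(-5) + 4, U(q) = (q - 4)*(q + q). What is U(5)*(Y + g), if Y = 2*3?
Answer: 50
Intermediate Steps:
U(q) = 2*q*(-4 + q) (U(q) = (-4 + q)*(2*q) = 2*q*(-4 + q))
Y = 6
g = -1 (g = -5 + 4 = -1)
U(5)*(Y + g) = (2*5*(-4 + 5))*(6 - 1) = (2*5*1)*5 = 10*5 = 50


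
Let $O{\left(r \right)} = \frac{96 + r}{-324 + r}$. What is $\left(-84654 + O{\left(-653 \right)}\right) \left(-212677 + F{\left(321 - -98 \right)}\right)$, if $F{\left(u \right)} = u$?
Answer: $\frac{17555095263458}{977} \approx 1.7968 \cdot 10^{10}$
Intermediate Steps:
$O{\left(r \right)} = \frac{96 + r}{-324 + r}$
$\left(-84654 + O{\left(-653 \right)}\right) \left(-212677 + F{\left(321 - -98 \right)}\right) = \left(-84654 + \frac{96 - 653}{-324 - 653}\right) \left(-212677 + \left(321 - -98\right)\right) = \left(-84654 + \frac{1}{-977} \left(-557\right)\right) \left(-212677 + \left(321 + 98\right)\right) = \left(-84654 - - \frac{557}{977}\right) \left(-212677 + 419\right) = \left(-84654 + \frac{557}{977}\right) \left(-212258\right) = \left(- \frac{82706401}{977}\right) \left(-212258\right) = \frac{17555095263458}{977}$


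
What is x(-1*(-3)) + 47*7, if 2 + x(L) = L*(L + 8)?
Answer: 360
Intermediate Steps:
x(L) = -2 + L*(8 + L) (x(L) = -2 + L*(L + 8) = -2 + L*(8 + L))
x(-1*(-3)) + 47*7 = (-2 + (-1*(-3))² + 8*(-1*(-3))) + 47*7 = (-2 + 3² + 8*3) + 329 = (-2 + 9 + 24) + 329 = 31 + 329 = 360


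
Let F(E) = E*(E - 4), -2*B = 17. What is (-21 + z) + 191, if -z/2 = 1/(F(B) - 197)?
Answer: 61718/363 ≈ 170.02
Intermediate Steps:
B = -17/2 (B = -½*17 = -17/2 ≈ -8.5000)
F(E) = E*(-4 + E)
z = 8/363 (z = -2/(-17*(-4 - 17/2)/2 - 197) = -2/(-17/2*(-25/2) - 197) = -2/(425/4 - 197) = -2/(-363/4) = -2*(-4/363) = 8/363 ≈ 0.022039)
(-21 + z) + 191 = (-21 + 8/363) + 191 = -7615/363 + 191 = 61718/363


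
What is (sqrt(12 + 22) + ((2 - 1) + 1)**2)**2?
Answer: (4 + sqrt(34))**2 ≈ 96.648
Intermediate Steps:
(sqrt(12 + 22) + ((2 - 1) + 1)**2)**2 = (sqrt(34) + (1 + 1)**2)**2 = (sqrt(34) + 2**2)**2 = (sqrt(34) + 4)**2 = (4 + sqrt(34))**2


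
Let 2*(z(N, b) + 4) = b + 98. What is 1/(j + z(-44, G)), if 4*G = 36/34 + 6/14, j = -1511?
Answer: -952/1395455 ≈ -0.00068221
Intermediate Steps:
G = 177/476 (G = (36/34 + 6/14)/4 = (36*(1/34) + 6*(1/14))/4 = (18/17 + 3/7)/4 = (1/4)*(177/119) = 177/476 ≈ 0.37185)
z(N, b) = 45 + b/2 (z(N, b) = -4 + (b + 98)/2 = -4 + (98 + b)/2 = -4 + (49 + b/2) = 45 + b/2)
1/(j + z(-44, G)) = 1/(-1511 + (45 + (1/2)*(177/476))) = 1/(-1511 + (45 + 177/952)) = 1/(-1511 + 43017/952) = 1/(-1395455/952) = -952/1395455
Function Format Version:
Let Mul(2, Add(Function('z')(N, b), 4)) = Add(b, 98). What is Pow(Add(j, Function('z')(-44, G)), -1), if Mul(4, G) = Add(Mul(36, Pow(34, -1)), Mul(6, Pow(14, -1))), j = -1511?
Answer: Rational(-952, 1395455) ≈ -0.00068221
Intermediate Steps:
G = Rational(177, 476) (G = Mul(Rational(1, 4), Add(Mul(36, Pow(34, -1)), Mul(6, Pow(14, -1)))) = Mul(Rational(1, 4), Add(Mul(36, Rational(1, 34)), Mul(6, Rational(1, 14)))) = Mul(Rational(1, 4), Add(Rational(18, 17), Rational(3, 7))) = Mul(Rational(1, 4), Rational(177, 119)) = Rational(177, 476) ≈ 0.37185)
Function('z')(N, b) = Add(45, Mul(Rational(1, 2), b)) (Function('z')(N, b) = Add(-4, Mul(Rational(1, 2), Add(b, 98))) = Add(-4, Mul(Rational(1, 2), Add(98, b))) = Add(-4, Add(49, Mul(Rational(1, 2), b))) = Add(45, Mul(Rational(1, 2), b)))
Pow(Add(j, Function('z')(-44, G)), -1) = Pow(Add(-1511, Add(45, Mul(Rational(1, 2), Rational(177, 476)))), -1) = Pow(Add(-1511, Add(45, Rational(177, 952))), -1) = Pow(Add(-1511, Rational(43017, 952)), -1) = Pow(Rational(-1395455, 952), -1) = Rational(-952, 1395455)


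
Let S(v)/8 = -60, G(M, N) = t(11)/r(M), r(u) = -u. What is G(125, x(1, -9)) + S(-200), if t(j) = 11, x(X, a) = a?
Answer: -60011/125 ≈ -480.09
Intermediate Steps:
G(M, N) = -11/M (G(M, N) = 11/((-M)) = 11*(-1/M) = -11/M)
S(v) = -480 (S(v) = 8*(-60) = -480)
G(125, x(1, -9)) + S(-200) = -11/125 - 480 = -60011/125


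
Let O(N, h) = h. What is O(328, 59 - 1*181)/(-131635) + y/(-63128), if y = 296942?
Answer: -19540129277/4154927140 ≈ -4.7029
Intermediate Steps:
O(328, 59 - 1*181)/(-131635) + y/(-63128) = (59 - 1*181)/(-131635) + 296942/(-63128) = (59 - 181)*(-1/131635) + 296942*(-1/63128) = -122*(-1/131635) - 148471/31564 = 122/131635 - 148471/31564 = -19540129277/4154927140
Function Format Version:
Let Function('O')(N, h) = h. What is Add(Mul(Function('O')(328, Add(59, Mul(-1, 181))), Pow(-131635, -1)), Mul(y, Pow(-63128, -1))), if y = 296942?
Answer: Rational(-19540129277, 4154927140) ≈ -4.7029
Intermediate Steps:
Add(Mul(Function('O')(328, Add(59, Mul(-1, 181))), Pow(-131635, -1)), Mul(y, Pow(-63128, -1))) = Add(Mul(Add(59, Mul(-1, 181)), Pow(-131635, -1)), Mul(296942, Pow(-63128, -1))) = Add(Mul(Add(59, -181), Rational(-1, 131635)), Mul(296942, Rational(-1, 63128))) = Add(Mul(-122, Rational(-1, 131635)), Rational(-148471, 31564)) = Add(Rational(122, 131635), Rational(-148471, 31564)) = Rational(-19540129277, 4154927140)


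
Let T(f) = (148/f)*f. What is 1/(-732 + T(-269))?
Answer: -1/584 ≈ -0.0017123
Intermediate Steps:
T(f) = 148
1/(-732 + T(-269)) = 1/(-732 + 148) = 1/(-584) = -1/584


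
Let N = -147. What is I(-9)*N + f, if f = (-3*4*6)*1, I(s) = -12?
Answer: 1692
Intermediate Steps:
f = -72 (f = -12*6*1 = -72*1 = -72)
I(-9)*N + f = -12*(-147) - 72 = 1764 - 72 = 1692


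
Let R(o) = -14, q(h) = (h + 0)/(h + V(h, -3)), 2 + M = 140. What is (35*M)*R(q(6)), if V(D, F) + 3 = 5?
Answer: -67620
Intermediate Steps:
M = 138 (M = -2 + 140 = 138)
V(D, F) = 2 (V(D, F) = -3 + 5 = 2)
q(h) = h/(2 + h) (q(h) = (h + 0)/(h + 2) = h/(2 + h))
(35*M)*R(q(6)) = (35*138)*(-14) = 4830*(-14) = -67620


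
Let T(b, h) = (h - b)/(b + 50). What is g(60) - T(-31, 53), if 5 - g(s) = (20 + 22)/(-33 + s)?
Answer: -167/171 ≈ -0.97661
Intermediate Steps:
T(b, h) = (h - b)/(50 + b)
g(s) = 5 - 42/(-33 + s) (g(s) = 5 - (20 + 22)/(-33 + s) = 5 - 42/(-33 + s))
g(60) - T(-31, 53) = (-207 + 5*60)/(-33 + 60) - (53 - 1*(-31))/(50 - 31) = (-207 + 300)/27 - (53 + 31)/19 = (1/27)*93 - 84/19 = 31/9 - 1*84/19 = 31/9 - 84/19 = -167/171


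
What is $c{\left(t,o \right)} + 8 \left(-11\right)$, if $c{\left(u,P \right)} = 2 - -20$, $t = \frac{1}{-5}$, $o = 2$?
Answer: $-66$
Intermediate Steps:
$t = - \frac{1}{5} \approx -0.2$
$c{\left(u,P \right)} = 22$ ($c{\left(u,P \right)} = 2 + 20 = 22$)
$c{\left(t,o \right)} + 8 \left(-11\right) = 22 + 8 \left(-11\right) = 22 - 88 = -66$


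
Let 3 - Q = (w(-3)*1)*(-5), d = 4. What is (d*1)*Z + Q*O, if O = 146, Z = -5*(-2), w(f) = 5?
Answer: 4128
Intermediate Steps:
Z = 10
Q = 28 (Q = 3 - 5*1*(-5) = 3 - 5*(-5) = 3 - 1*(-25) = 3 + 25 = 28)
(d*1)*Z + Q*O = (4*1)*10 + 28*146 = 4*10 + 4088 = 40 + 4088 = 4128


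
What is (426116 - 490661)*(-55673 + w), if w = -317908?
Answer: 24112785645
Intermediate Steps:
(426116 - 490661)*(-55673 + w) = (426116 - 490661)*(-55673 - 317908) = -64545*(-373581) = 24112785645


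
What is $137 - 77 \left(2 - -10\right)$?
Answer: $-787$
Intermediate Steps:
$137 - 77 \left(2 - -10\right) = 137 - 77 \left(2 + 10\right) = 137 - 924 = -787$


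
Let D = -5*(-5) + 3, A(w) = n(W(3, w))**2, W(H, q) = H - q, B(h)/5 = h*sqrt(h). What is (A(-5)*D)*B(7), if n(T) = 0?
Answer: 0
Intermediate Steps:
B(h) = 5*h**(3/2) (B(h) = 5*(h*sqrt(h)) = 5*h**(3/2))
A(w) = 0 (A(w) = 0**2 = 0)
D = 28 (D = 25 + 3 = 28)
(A(-5)*D)*B(7) = (0*28)*(5*7**(3/2)) = 0*(5*(7*sqrt(7))) = 0*(35*sqrt(7)) = 0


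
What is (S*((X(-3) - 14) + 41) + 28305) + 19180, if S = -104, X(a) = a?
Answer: 44989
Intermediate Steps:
(S*((X(-3) - 14) + 41) + 28305) + 19180 = (-104*((-3 - 14) + 41) + 28305) + 19180 = (-104*(-17 + 41) + 28305) + 19180 = (-104*24 + 28305) + 19180 = (-2496 + 28305) + 19180 = 25809 + 19180 = 44989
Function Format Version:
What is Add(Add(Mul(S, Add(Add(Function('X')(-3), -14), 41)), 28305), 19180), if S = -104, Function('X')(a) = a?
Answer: 44989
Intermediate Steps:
Add(Add(Mul(S, Add(Add(Function('X')(-3), -14), 41)), 28305), 19180) = Add(Add(Mul(-104, Add(Add(-3, -14), 41)), 28305), 19180) = Add(Add(Mul(-104, Add(-17, 41)), 28305), 19180) = Add(Add(Mul(-104, 24), 28305), 19180) = Add(Add(-2496, 28305), 19180) = Add(25809, 19180) = 44989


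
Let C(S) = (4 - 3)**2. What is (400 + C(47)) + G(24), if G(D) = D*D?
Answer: 977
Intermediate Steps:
G(D) = D**2
C(S) = 1 (C(S) = 1**2 = 1)
(400 + C(47)) + G(24) = (400 + 1) + 24**2 = 401 + 576 = 977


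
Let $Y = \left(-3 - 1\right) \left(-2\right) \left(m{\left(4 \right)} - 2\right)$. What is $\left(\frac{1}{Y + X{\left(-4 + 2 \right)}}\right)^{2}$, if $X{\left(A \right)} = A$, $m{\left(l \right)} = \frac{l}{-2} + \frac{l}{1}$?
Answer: $\frac{1}{4} \approx 0.25$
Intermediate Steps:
$m{\left(l \right)} = \frac{l}{2}$ ($m{\left(l \right)} = l \left(- \frac{1}{2}\right) + l 1 = - \frac{l}{2} + l = \frac{l}{2}$)
$Y = 0$ ($Y = \left(-3 - 1\right) \left(-2\right) \left(\frac{1}{2} \cdot 4 - 2\right) = \left(-4\right) \left(-2\right) \left(2 - 2\right) = 8 \cdot 0 = 0$)
$\left(\frac{1}{Y + X{\left(-4 + 2 \right)}}\right)^{2} = \left(\frac{1}{0 + \left(-4 + 2\right)}\right)^{2} = \left(\frac{1}{0 - 2}\right)^{2} = \left(\frac{1}{-2}\right)^{2} = \left(- \frac{1}{2}\right)^{2} = \frac{1}{4}$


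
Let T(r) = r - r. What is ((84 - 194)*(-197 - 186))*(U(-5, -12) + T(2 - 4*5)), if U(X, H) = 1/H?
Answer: -21065/6 ≈ -3510.8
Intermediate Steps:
T(r) = 0
((84 - 194)*(-197 - 186))*(U(-5, -12) + T(2 - 4*5)) = ((84 - 194)*(-197 - 186))*(1/(-12) + 0) = (-110*(-383))*(-1/12 + 0) = 42130*(-1/12) = -21065/6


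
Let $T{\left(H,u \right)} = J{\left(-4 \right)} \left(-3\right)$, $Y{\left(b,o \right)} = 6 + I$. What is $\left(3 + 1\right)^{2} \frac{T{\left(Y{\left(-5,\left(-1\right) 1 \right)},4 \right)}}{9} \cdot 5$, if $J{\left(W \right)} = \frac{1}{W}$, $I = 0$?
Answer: $\frac{20}{3} \approx 6.6667$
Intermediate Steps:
$Y{\left(b,o \right)} = 6$ ($Y{\left(b,o \right)} = 6 + 0 = 6$)
$T{\left(H,u \right)} = \frac{3}{4}$ ($T{\left(H,u \right)} = \frac{1}{-4} \left(-3\right) = \left(- \frac{1}{4}\right) \left(-3\right) = \frac{3}{4}$)
$\left(3 + 1\right)^{2} \frac{T{\left(Y{\left(-5,\left(-1\right) 1 \right)},4 \right)}}{9} \cdot 5 = \left(3 + 1\right)^{2} \frac{3}{4 \cdot 9} \cdot 5 = 4^{2} \cdot \frac{3}{4} \cdot \frac{1}{9} \cdot 5 = 16 \cdot \frac{1}{12} \cdot 5 = \frac{4}{3} \cdot 5 = \frac{20}{3}$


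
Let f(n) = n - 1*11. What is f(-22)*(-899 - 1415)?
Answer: 76362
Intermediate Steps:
f(n) = -11 + n (f(n) = n - 11 = -11 + n)
f(-22)*(-899 - 1415) = (-11 - 22)*(-899 - 1415) = -33*(-2314) = 76362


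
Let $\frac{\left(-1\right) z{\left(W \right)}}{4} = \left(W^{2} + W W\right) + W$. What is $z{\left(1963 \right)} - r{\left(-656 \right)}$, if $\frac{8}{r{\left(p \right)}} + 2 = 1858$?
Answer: $- \frac{7153674529}{232} \approx -3.0835 \cdot 10^{7}$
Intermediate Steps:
$r{\left(p \right)} = \frac{1}{232}$ ($r{\left(p \right)} = \frac{8}{-2 + 1858} = \frac{8}{1856} = 8 \cdot \frac{1}{1856} = \frac{1}{232}$)
$z{\left(W \right)} = - 8 W^{2} - 4 W$ ($z{\left(W \right)} = - 4 \left(\left(W^{2} + W W\right) + W\right) = - 4 \left(\left(W^{2} + W^{2}\right) + W\right) = - 4 \left(2 W^{2} + W\right) = - 4 \left(W + 2 W^{2}\right) = - 8 W^{2} - 4 W$)
$z{\left(1963 \right)} - r{\left(-656 \right)} = \left(-4\right) 1963 \left(1 + 2 \cdot 1963\right) - \frac{1}{232} = \left(-4\right) 1963 \left(1 + 3926\right) - \frac{1}{232} = \left(-4\right) 1963 \cdot 3927 - \frac{1}{232} = -30834804 - \frac{1}{232} = - \frac{7153674529}{232}$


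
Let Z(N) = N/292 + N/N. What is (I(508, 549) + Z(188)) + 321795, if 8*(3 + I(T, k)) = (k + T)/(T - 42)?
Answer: 87574286569/272144 ≈ 3.2179e+5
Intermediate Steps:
I(T, k) = -3 + (T + k)/(8*(-42 + T)) (I(T, k) = -3 + ((k + T)/(T - 42))/8 = -3 + ((T + k)/(-42 + T))/8 = -3 + (T + k)/(8*(-42 + T)))
Z(N) = 1 + N/292 (Z(N) = N*(1/292) + 1 = N/292 + 1 = 1 + N/292)
(I(508, 549) + Z(188)) + 321795 = ((1008 + 549 - 23*508)/(8*(-42 + 508)) + (1 + (1/292)*188)) + 321795 = ((⅛)*(1008 + 549 - 11684)/466 + (1 + 47/73)) + 321795 = ((⅛)*(1/466)*(-10127) + 120/73) + 321795 = (-10127/3728 + 120/73) + 321795 = -291911/272144 + 321795 = 87574286569/272144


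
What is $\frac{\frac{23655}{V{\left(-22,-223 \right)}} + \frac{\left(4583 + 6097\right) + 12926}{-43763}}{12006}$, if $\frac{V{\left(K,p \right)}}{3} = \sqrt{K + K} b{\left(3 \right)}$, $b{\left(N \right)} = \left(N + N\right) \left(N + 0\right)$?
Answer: $- \frac{407}{9058941} - \frac{7885 i \sqrt{11}}{4754376} \approx -4.4928 \cdot 10^{-5} - 0.0055005 i$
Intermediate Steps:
$b{\left(N \right)} = 2 N^{2}$ ($b{\left(N \right)} = 2 N N = 2 N^{2}$)
$V{\left(K,p \right)} = 54 \sqrt{2} \sqrt{K}$ ($V{\left(K,p \right)} = 3 \sqrt{K + K} 2 \cdot 3^{2} = 3 \sqrt{2 K} 2 \cdot 9 = 3 \sqrt{2} \sqrt{K} 18 = 3 \cdot 18 \sqrt{2} \sqrt{K} = 54 \sqrt{2} \sqrt{K}$)
$\frac{\frac{23655}{V{\left(-22,-223 \right)}} + \frac{\left(4583 + 6097\right) + 12926}{-43763}}{12006} = \frac{\frac{23655}{54 \sqrt{2} \sqrt{-22}} + \frac{\left(4583 + 6097\right) + 12926}{-43763}}{12006} = \left(\frac{23655}{54 \sqrt{2} i \sqrt{22}} + \left(10680 + 12926\right) \left(- \frac{1}{43763}\right)\right) \frac{1}{12006} = \left(\frac{23655}{108 i \sqrt{11}} + 23606 \left(- \frac{1}{43763}\right)\right) \frac{1}{12006} = \left(23655 \left(- \frac{i \sqrt{11}}{1188}\right) - \frac{23606}{43763}\right) \frac{1}{12006} = \left(- \frac{7885 i \sqrt{11}}{396} - \frac{23606}{43763}\right) \frac{1}{12006} = \left(- \frac{23606}{43763} - \frac{7885 i \sqrt{11}}{396}\right) \frac{1}{12006} = - \frac{407}{9058941} - \frac{7885 i \sqrt{11}}{4754376}$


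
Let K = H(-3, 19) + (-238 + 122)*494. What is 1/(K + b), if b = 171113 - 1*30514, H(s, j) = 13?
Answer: 1/83308 ≈ 1.2004e-5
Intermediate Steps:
K = -57291 (K = 13 + (-238 + 122)*494 = 13 - 116*494 = 13 - 57304 = -57291)
b = 140599 (b = 171113 - 30514 = 140599)
1/(K + b) = 1/(-57291 + 140599) = 1/83308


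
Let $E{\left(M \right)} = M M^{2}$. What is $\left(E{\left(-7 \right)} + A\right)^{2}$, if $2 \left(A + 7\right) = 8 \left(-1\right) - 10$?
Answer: $128881$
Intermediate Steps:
$E{\left(M \right)} = M^{3}$
$A = -16$ ($A = -7 + \frac{8 \left(-1\right) - 10}{2} = -7 + \frac{-8 - 10}{2} = -7 + \frac{1}{2} \left(-18\right) = -7 - 9 = -16$)
$\left(E{\left(-7 \right)} + A\right)^{2} = \left(\left(-7\right)^{3} - 16\right)^{2} = \left(-343 - 16\right)^{2} = \left(-359\right)^{2} = 128881$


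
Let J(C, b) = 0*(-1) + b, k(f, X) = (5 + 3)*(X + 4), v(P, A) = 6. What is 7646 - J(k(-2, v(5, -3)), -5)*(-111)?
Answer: 7091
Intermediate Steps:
k(f, X) = 32 + 8*X (k(f, X) = 8*(4 + X) = 32 + 8*X)
J(C, b) = b (J(C, b) = 0 + b = b)
7646 - J(k(-2, v(5, -3)), -5)*(-111) = 7646 - (-5)*(-111) = 7646 - 1*555 = 7646 - 555 = 7091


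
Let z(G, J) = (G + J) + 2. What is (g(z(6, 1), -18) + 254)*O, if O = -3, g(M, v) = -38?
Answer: -648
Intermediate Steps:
z(G, J) = 2 + G + J
(g(z(6, 1), -18) + 254)*O = (-38 + 254)*(-3) = 216*(-3) = -648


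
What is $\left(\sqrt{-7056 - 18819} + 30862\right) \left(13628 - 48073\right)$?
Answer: $-1063041590 - 516675 i \sqrt{115} \approx -1.063 \cdot 10^{9} - 5.5407 \cdot 10^{6} i$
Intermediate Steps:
$\left(\sqrt{-7056 - 18819} + 30862\right) \left(13628 - 48073\right) = \left(\sqrt{-25875} + 30862\right) \left(-34445\right) = \left(15 i \sqrt{115} + 30862\right) \left(-34445\right) = \left(30862 + 15 i \sqrt{115}\right) \left(-34445\right) = -1063041590 - 516675 i \sqrt{115}$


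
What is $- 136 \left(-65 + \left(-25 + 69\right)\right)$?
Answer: $2856$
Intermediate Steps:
$- 136 \left(-65 + \left(-25 + 69\right)\right) = - 136 \left(-65 + 44\right) = \left(-136\right) \left(-21\right) = 2856$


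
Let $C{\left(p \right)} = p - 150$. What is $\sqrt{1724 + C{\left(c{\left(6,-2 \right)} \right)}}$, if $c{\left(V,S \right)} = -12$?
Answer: $\sqrt{1562} \approx 39.522$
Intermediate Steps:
$C{\left(p \right)} = -150 + p$
$\sqrt{1724 + C{\left(c{\left(6,-2 \right)} \right)}} = \sqrt{1724 - 162} = \sqrt{1562}$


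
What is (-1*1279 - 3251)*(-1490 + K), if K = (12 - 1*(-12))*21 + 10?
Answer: 4421280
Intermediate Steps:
K = 514 (K = (12 + 12)*21 + 10 = 24*21 + 10 = 504 + 10 = 514)
(-1*1279 - 3251)*(-1490 + K) = (-1*1279 - 3251)*(-1490 + 514) = (-1279 - 3251)*(-976) = -4530*(-976) = 4421280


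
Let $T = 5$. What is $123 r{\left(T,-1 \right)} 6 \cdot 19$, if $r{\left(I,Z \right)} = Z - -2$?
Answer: $14022$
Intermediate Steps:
$r{\left(I,Z \right)} = 2 + Z$ ($r{\left(I,Z \right)} = Z + 2 = 2 + Z$)
$123 r{\left(T,-1 \right)} 6 \cdot 19 = 123 \left(2 - 1\right) 6 \cdot 19 = 123 \cdot 1 \cdot 6 \cdot 19 = 123 \cdot 6 \cdot 19 = 123 \cdot 114 = 14022$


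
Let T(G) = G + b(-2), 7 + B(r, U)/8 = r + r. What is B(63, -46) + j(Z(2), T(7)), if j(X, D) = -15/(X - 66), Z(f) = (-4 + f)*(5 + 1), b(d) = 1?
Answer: 24757/26 ≈ 952.19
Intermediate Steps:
B(r, U) = -56 + 16*r (B(r, U) = -56 + 8*(r + r) = -56 + 8*(2*r) = -56 + 16*r)
T(G) = 1 + G (T(G) = G + 1 = 1 + G)
Z(f) = -24 + 6*f (Z(f) = (-4 + f)*6 = -24 + 6*f)
j(X, D) = -15/(-66 + X)
B(63, -46) + j(Z(2), T(7)) = (-56 + 16*63) - 15/(-66 + (-24 + 6*2)) = (-56 + 1008) - 15/(-66 + (-24 + 12)) = 952 - 15/(-66 - 12) = 952 - 15/(-78) = 952 - 15*(-1/78) = 952 + 5/26 = 24757/26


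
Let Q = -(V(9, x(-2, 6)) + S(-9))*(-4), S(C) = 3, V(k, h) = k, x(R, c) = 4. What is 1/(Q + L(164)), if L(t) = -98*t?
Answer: -1/16024 ≈ -6.2406e-5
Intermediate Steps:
Q = 48 (Q = -(9 + 3)*(-4) = -12*(-4) = -1*(-48) = 48)
1/(Q + L(164)) = 1/(48 - 98*164) = 1/(48 - 16072) = 1/(-16024) = -1/16024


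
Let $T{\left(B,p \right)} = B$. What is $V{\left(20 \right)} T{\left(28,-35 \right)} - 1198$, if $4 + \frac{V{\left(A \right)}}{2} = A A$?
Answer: $20978$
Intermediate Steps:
$V{\left(A \right)} = -8 + 2 A^{2}$ ($V{\left(A \right)} = -8 + 2 A A = -8 + 2 A^{2}$)
$V{\left(20 \right)} T{\left(28,-35 \right)} - 1198 = \left(-8 + 2 \cdot 20^{2}\right) 28 - 1198 = \left(-8 + 2 \cdot 400\right) 28 - 1198 = \left(-8 + 800\right) 28 - 1198 = 792 \cdot 28 - 1198 = 22176 - 1198 = 20978$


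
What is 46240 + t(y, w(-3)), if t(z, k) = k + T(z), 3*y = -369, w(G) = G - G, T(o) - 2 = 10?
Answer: 46252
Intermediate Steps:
T(o) = 12 (T(o) = 2 + 10 = 12)
w(G) = 0
y = -123 (y = (1/3)*(-369) = -123)
t(z, k) = 12 + k (t(z, k) = k + 12 = 12 + k)
46240 + t(y, w(-3)) = 46240 + (12 + 0) = 46240 + 12 = 46252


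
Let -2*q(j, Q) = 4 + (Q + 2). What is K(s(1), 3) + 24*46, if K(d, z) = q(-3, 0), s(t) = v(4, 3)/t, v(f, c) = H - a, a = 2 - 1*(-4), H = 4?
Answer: 1101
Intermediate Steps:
a = 6 (a = 2 + 4 = 6)
v(f, c) = -2 (v(f, c) = 4 - 1*6 = 4 - 6 = -2)
s(t) = -2/t
q(j, Q) = -3 - Q/2 (q(j, Q) = -(4 + (Q + 2))/2 = -(4 + (2 + Q))/2 = -(6 + Q)/2 = -3 - Q/2)
K(d, z) = -3 (K(d, z) = -3 - 1/2*0 = -3 + 0 = -3)
K(s(1), 3) + 24*46 = -3 + 24*46 = -3 + 1104 = 1101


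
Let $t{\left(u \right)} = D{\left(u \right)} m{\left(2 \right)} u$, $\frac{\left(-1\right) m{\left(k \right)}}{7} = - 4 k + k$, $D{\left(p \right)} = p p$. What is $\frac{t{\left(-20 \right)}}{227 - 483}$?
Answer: $\frac{2625}{2} \approx 1312.5$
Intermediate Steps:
$D{\left(p \right)} = p^{2}$
$m{\left(k \right)} = 21 k$ ($m{\left(k \right)} = - 7 \left(- 4 k + k\right) = - 7 \left(- 3 k\right) = 21 k$)
$t{\left(u \right)} = 42 u^{3}$ ($t{\left(u \right)} = u^{2} \cdot 21 \cdot 2 u = u^{2} \cdot 42 u = 42 u^{2} u = 42 u^{3}$)
$\frac{t{\left(-20 \right)}}{227 - 483} = \frac{42 \left(-20\right)^{3}}{227 - 483} = \frac{42 \left(-8000\right)}{-256} = \left(-336000\right) \left(- \frac{1}{256}\right) = \frac{2625}{2}$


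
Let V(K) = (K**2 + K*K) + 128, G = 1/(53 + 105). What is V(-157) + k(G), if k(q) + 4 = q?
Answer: 7808677/158 ≈ 49422.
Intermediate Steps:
G = 1/158 ≈ 0.0063291
k(q) = -4 + q
V(K) = 128 + 2*K**2 (V(K) = (K**2 + K**2) + 128 = 2*K**2 + 128 = 128 + 2*K**2)
V(-157) + k(G) = (128 + 2*(-157)**2) + (-4 + 1/158) = (128 + 2*24649) - 631/158 = (128 + 49298) - 631/158 = 49426 - 631/158 = 7808677/158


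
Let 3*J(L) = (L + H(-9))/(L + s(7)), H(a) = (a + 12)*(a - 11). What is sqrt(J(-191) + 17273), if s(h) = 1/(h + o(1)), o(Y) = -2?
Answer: sqrt(15720832758)/954 ≈ 131.43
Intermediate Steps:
H(a) = (-11 + a)*(12 + a) (H(a) = (12 + a)*(-11 + a) = (-11 + a)*(12 + a))
s(h) = 1/(-2 + h) (s(h) = 1/(h - 2) = 1/(-2 + h))
J(L) = (-60 + L)/(3*(1/5 + L)) (J(L) = ((L + (-132 - 9 + (-9)**2))/(L + 1/(-2 + 7)))/3 = ((L + (-132 - 9 + 81))/(L + 1/5))/3 = ((L - 60)/(L + 1/5))/3 = ((-60 + L)/(1/5 + L))/3 = (-60 + L)/(3*(1/5 + L)))
sqrt(J(-191) + 17273) = sqrt(5*(-60 - 191)/(3*(1 + 5*(-191))) + 17273) = sqrt((5/3)*(-251)/(1 - 955) + 17273) = sqrt((5/3)*(-251)/(-954) + 17273) = sqrt((5/3)*(-1/954)*(-251) + 17273) = sqrt(1255/2862 + 17273) = sqrt(49436581/2862) = sqrt(15720832758)/954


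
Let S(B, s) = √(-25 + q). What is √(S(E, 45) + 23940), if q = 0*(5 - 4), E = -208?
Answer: √(23940 + 5*I) ≈ 154.73 + 0.016*I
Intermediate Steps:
q = 0 (q = 0*1 = 0)
S(B, s) = 5*I (S(B, s) = √(-25 + 0) = √(-25) = 5*I)
√(S(E, 45) + 23940) = √(5*I + 23940) = √(23940 + 5*I)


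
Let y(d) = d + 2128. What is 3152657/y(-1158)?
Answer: 3152657/970 ≈ 3250.2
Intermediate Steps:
y(d) = 2128 + d
3152657/y(-1158) = 3152657/(2128 - 1158) = 3152657/970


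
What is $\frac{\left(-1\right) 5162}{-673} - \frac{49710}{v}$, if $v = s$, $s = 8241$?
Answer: $\frac{3028404}{1848731} \approx 1.6381$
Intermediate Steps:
$v = 8241$
$\frac{\left(-1\right) 5162}{-673} - \frac{49710}{v} = \frac{\left(-1\right) 5162}{-673} - \frac{49710}{8241} = \left(-5162\right) \left(- \frac{1}{673}\right) - \frac{16570}{2747} = \frac{5162}{673} - \frac{16570}{2747} = \frac{3028404}{1848731}$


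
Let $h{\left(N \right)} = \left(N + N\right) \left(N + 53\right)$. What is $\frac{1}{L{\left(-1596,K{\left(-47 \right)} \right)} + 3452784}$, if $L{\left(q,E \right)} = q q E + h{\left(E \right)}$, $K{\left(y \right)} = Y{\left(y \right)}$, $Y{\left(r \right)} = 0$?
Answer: $\frac{1}{3452784} \approx 2.8962 \cdot 10^{-7}$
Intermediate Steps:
$K{\left(y \right)} = 0$
$h{\left(N \right)} = 2 N \left(53 + N\right)$
$L{\left(q,E \right)} = E q^{2} + 2 E \left(53 + E\right)$ ($L{\left(q,E \right)} = q q E + 2 E \left(53 + E\right) = q^{2} E + 2 E \left(53 + E\right) = E q^{2} + 2 E \left(53 + E\right)$)
$\frac{1}{L{\left(-1596,K{\left(-47 \right)} \right)} + 3452784} = \frac{1}{0 \left(106 + \left(-1596\right)^{2} + 2 \cdot 0\right) + 3452784} = \frac{1}{0 \left(106 + 2547216 + 0\right) + 3452784} = \frac{1}{0 \cdot 2547322 + 3452784} = \frac{1}{0 + 3452784} = \frac{1}{3452784}$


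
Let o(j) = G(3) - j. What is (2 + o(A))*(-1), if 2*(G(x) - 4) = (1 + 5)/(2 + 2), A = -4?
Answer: -43/4 ≈ -10.750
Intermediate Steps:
G(x) = 19/4 (G(x) = 4 + ((1 + 5)/(2 + 2))/2 = 4 + (6/4)/2 = 4 + (6*(1/4))/2 = 4 + (1/2)*(3/2) = 4 + 3/4 = 19/4)
o(j) = 19/4 - j
(2 + o(A))*(-1) = (2 + (19/4 - 1*(-4)))*(-1) = (2 + (19/4 + 4))*(-1) = (2 + 35/4)*(-1) = (43/4)*(-1) = -43/4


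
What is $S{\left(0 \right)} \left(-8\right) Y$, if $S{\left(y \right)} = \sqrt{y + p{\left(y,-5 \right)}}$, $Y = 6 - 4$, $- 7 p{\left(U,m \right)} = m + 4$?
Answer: $- \frac{16 \sqrt{7}}{7} \approx -6.0474$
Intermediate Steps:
$p{\left(U,m \right)} = - \frac{4}{7} - \frac{m}{7}$ ($p{\left(U,m \right)} = - \frac{m + 4}{7} = - \frac{4 + m}{7} = - \frac{4}{7} - \frac{m}{7}$)
$Y = 2$
$S{\left(y \right)} = \sqrt{\frac{1}{7} + y}$ ($S{\left(y \right)} = \sqrt{y - - \frac{1}{7}} = \sqrt{y + \left(- \frac{4}{7} + \frac{5}{7}\right)} = \sqrt{y + \frac{1}{7}} = \sqrt{\frac{1}{7} + y}$)
$S{\left(0 \right)} \left(-8\right) Y = \frac{\sqrt{7 + 49 \cdot 0}}{7} \left(-8\right) 2 = \frac{\sqrt{7 + 0}}{7} \left(-8\right) 2 = \frac{\sqrt{7}}{7} \left(-8\right) 2 = - \frac{8 \sqrt{7}}{7} \cdot 2 = - \frac{16 \sqrt{7}}{7}$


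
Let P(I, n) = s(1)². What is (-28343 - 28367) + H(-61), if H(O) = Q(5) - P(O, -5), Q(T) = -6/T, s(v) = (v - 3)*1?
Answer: -283576/5 ≈ -56715.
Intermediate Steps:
s(v) = -3 + v (s(v) = (-3 + v)*1 = -3 + v)
P(I, n) = 4 (P(I, n) = (-3 + 1)² = (-2)² = 4)
H(O) = -26/5 (H(O) = -6/5 - 1*4 = -6*⅕ - 4 = -6/5 - 4 = -26/5)
(-28343 - 28367) + H(-61) = (-28343 - 28367) - 26/5 = -56710 - 26/5 = -283576/5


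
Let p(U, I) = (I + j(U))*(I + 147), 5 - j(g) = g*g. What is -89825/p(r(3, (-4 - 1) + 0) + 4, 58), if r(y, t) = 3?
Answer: -17965/574 ≈ -31.298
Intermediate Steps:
j(g) = 5 - g² (j(g) = 5 - g*g = 5 - g²)
p(U, I) = (147 + I)*(5 + I - U²) (p(U, I) = (I + (5 - U²))*(I + 147) = (5 + I - U²)*(147 + I) = (147 + I)*(5 + I - U²))
-89825/p(r(3, (-4 - 1) + 0) + 4, 58) = -89825/(735 + 58² - 147*(3 + 4)² + 152*58 - 1*58*(3 + 4)²) = -89825/(735 + 3364 - 147*7² + 8816 - 1*58*7²) = -89825/(735 + 3364 - 147*49 + 8816 - 1*58*49) = -89825/(735 + 3364 - 7203 + 8816 - 2842) = -89825/2870 = -89825*1/2870 = -17965/574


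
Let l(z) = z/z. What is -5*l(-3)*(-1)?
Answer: 5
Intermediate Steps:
l(z) = 1
-5*l(-3)*(-1) = -5*1*(-1) = -5*(-1) = 5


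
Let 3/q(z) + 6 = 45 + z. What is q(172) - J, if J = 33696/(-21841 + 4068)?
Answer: 7163175/3750103 ≈ 1.9101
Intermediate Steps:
q(z) = 3/(39 + z) (q(z) = 3/(-6 + (45 + z)) = 3/(39 + z))
J = -33696/17773 (J = 33696/(-17773) = 33696*(-1/17773) = -33696/17773 ≈ -1.8959)
q(172) - J = 3/(39 + 172) - 1*(-33696/17773) = 3/211 + 33696/17773 = 7163175/3750103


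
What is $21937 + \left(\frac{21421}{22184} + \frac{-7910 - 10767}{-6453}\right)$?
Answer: $\frac{3140907643105}{143153352} \approx 21941.0$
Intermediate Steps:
$21937 + \left(\frac{21421}{22184} + \frac{-7910 - 10767}{-6453}\right) = 21937 + \left(21421 \cdot \frac{1}{22184} - - \frac{18677}{6453}\right) = 21937 + \left(\frac{21421}{22184} + \frac{18677}{6453}\right) = 21937 + \frac{552560281}{143153352} = \frac{3140907643105}{143153352}$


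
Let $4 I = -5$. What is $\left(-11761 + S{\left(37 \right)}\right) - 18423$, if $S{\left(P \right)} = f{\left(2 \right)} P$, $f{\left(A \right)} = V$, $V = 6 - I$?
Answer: $- \frac{119663}{4} \approx -29916.0$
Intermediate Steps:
$I = - \frac{5}{4}$ ($I = \frac{1}{4} \left(-5\right) = - \frac{5}{4} \approx -1.25$)
$V = \frac{29}{4}$ ($V = 6 - - \frac{5}{4} = 6 + \frac{5}{4} = \frac{29}{4} \approx 7.25$)
$f{\left(A \right)} = \frac{29}{4}$
$S{\left(P \right)} = \frac{29 P}{4}$
$\left(-11761 + S{\left(37 \right)}\right) - 18423 = \left(-11761 + \frac{29}{4} \cdot 37\right) - 18423 = \left(-11761 + \frac{1073}{4}\right) - 18423 = - \frac{45971}{4} - 18423 = - \frac{119663}{4}$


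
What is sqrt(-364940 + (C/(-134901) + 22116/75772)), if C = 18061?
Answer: I*sqrt(733498829194826331598)/44832099 ≈ 604.1*I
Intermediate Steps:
sqrt(-364940 + (C/(-134901) + 22116/75772)) = sqrt(-364940 + (18061/(-134901) + 22116/75772)) = sqrt(-364940 + (18061*(-1/134901) + 22116*(1/75772))) = sqrt(-364940 + (-18061/134901 + 291/997)) = sqrt(-364940 + 21249374/134496297) = sqrt(-49083057377806/134496297) = I*sqrt(733498829194826331598)/44832099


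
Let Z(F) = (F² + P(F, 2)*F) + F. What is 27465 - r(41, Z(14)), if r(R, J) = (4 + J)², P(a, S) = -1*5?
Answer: 6729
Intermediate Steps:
P(a, S) = -5
Z(F) = F² - 4*F (Z(F) = (F² - 5*F) + F = F² - 4*F)
27465 - r(41, Z(14)) = 27465 - (4 + 14*(-4 + 14))² = 27465 - (4 + 14*10)² = 27465 - (4 + 140)² = 27465 - 1*144² = 27465 - 1*20736 = 27465 - 20736 = 6729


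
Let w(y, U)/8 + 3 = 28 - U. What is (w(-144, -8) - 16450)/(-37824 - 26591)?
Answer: 16186/64415 ≈ 0.25128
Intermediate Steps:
w(y, U) = 200 - 8*U (w(y, U) = -24 + 8*(28 - U) = -24 + (224 - 8*U) = 200 - 8*U)
(w(-144, -8) - 16450)/(-37824 - 26591) = ((200 - 8*(-8)) - 16450)/(-37824 - 26591) = ((200 + 64) - 16450)/(-64415) = (264 - 16450)*(-1/64415) = -16186*(-1/64415) = 16186/64415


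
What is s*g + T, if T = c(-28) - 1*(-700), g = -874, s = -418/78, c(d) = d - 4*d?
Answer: 213242/39 ≈ 5467.7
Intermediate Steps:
c(d) = -3*d
s = -209/39 (s = -418*1/78 = -209/39 ≈ -5.3590)
T = 784 (T = -3*(-28) - 1*(-700) = 84 + 700 = 784)
s*g + T = -209/39*(-874) + 784 = 182666/39 + 784 = 213242/39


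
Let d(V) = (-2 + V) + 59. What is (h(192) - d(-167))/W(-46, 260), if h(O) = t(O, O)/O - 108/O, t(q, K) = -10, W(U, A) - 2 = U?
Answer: -10501/4224 ≈ -2.4860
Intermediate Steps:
W(U, A) = 2 + U
d(V) = 57 + V
h(O) = -118/O (h(O) = -10/O - 108/O = -118/O)
(h(192) - d(-167))/W(-46, 260) = (-118/192 - (57 - 167))/(2 - 46) = (-118*1/192 - 1*(-110))/(-44) = (-59/96 + 110)*(-1/44) = (10501/96)*(-1/44) = -10501/4224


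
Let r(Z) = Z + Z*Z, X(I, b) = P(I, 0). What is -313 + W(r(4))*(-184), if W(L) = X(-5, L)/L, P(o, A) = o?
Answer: -267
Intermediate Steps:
X(I, b) = I
r(Z) = Z + Z**2
W(L) = -5/L
-313 + W(r(4))*(-184) = -313 - 5*1/(4*(1 + 4))*(-184) = -313 - 5/(4*5)*(-184) = -313 - 5/20*(-184) = -313 - 5*1/20*(-184) = -313 - 1/4*(-184) = -313 + 46 = -267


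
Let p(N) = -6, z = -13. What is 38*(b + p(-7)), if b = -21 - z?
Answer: -532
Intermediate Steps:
b = -8 (b = -21 - 1*(-13) = -21 + 13 = -8)
38*(b + p(-7)) = 38*(-8 - 6) = 38*(-14) = -532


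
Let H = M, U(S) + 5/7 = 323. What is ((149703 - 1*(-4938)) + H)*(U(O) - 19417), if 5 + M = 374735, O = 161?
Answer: -70757315973/7 ≈ -1.0108e+10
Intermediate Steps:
U(S) = 2256/7 (U(S) = -5/7 + 323 = 2256/7)
M = 374730 (M = -5 + 374735 = 374730)
H = 374730
((149703 - 1*(-4938)) + H)*(U(O) - 19417) = ((149703 - 1*(-4938)) + 374730)*(2256/7 - 19417) = ((149703 + 4938) + 374730)*(-133663/7) = (154641 + 374730)*(-133663/7) = 529371*(-133663/7) = -70757315973/7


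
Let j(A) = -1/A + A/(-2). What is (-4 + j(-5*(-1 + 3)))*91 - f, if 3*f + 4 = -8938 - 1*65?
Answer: 93073/30 ≈ 3102.4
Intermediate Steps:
j(A) = -1/A - A/2 (j(A) = -1/A + A*(-½) = -1/A - A/2)
f = -9007/3 (f = -4/3 + (-8938 - 1*65)/3 = -4/3 + (-8938 - 65)/3 = -4/3 + (⅓)*(-9003) = -4/3 - 3001 = -9007/3 ≈ -3002.3)
(-4 + j(-5*(-1 + 3)))*91 - f = (-4 + (-1/((-5*(-1 + 3))) - (-5)*(-1 + 3)/2))*91 - 1*(-9007/3) = (-4 + (-1/((-5*2)) - (-5)*2/2))*91 + 9007/3 = (-4 + (-1/(-10) - ½*(-10)))*91 + 9007/3 = (-4 + (-1*(-⅒) + 5))*91 + 9007/3 = (-4 + (⅒ + 5))*91 + 9007/3 = (-4 + 51/10)*91 + 9007/3 = (11/10)*91 + 9007/3 = 1001/10 + 9007/3 = 93073/30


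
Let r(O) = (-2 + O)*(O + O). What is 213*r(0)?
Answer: 0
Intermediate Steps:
r(O) = 2*O*(-2 + O) (r(O) = (-2 + O)*(2*O) = 2*O*(-2 + O))
213*r(0) = 213*(2*0*(-2 + 0)) = 213*(2*0*(-2)) = 213*0 = 0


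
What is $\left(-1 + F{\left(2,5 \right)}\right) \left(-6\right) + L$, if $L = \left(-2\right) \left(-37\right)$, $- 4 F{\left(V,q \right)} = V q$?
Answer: $95$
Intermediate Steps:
$F{\left(V,q \right)} = - \frac{V q}{4}$
$L = 74$
$\left(-1 + F{\left(2,5 \right)}\right) \left(-6\right) + L = \left(-1 - \frac{1}{2} \cdot 5\right) \left(-6\right) + 74 = \left(-1 - \frac{5}{2}\right) \left(-6\right) + 74 = \left(- \frac{7}{2}\right) \left(-6\right) + 74 = 21 + 74 = 95$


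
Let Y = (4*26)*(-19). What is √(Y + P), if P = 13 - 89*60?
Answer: I*√7303 ≈ 85.458*I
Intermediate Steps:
Y = -1976 (Y = 104*(-19) = -1976)
P = -5327 (P = 13 - 5340 = -5327)
√(Y + P) = √(-1976 - 5327) = √(-7303) = I*√7303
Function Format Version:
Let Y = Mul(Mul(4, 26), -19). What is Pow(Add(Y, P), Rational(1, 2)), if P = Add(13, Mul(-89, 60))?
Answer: Mul(I, Pow(7303, Rational(1, 2))) ≈ Mul(85.458, I)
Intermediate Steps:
Y = -1976 (Y = Mul(104, -19) = -1976)
P = -5327 (P = Add(13, -5340) = -5327)
Pow(Add(Y, P), Rational(1, 2)) = Pow(Add(-1976, -5327), Rational(1, 2)) = Pow(-7303, Rational(1, 2)) = Mul(I, Pow(7303, Rational(1, 2)))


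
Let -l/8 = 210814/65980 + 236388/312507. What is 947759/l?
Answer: -1628503634435145/54318487292 ≈ -29981.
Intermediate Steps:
l = -54318487292/1718267655 (l = -8*(210814/65980 + 236388/312507) = -8*(210814*(1/65980) + 236388*(1/312507)) = -8*(105407/32990 + 78796/104169) = -8*13579621823/3436535310 = -54318487292/1718267655 ≈ -31.612)
947759/l = 947759/(-54318487292/1718267655) = 947759*(-1718267655/54318487292) = -1628503634435145/54318487292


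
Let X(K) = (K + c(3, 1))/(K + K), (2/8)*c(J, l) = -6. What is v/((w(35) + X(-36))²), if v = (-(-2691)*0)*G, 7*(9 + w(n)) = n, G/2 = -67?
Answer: 0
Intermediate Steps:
G = -134 (G = 2*(-67) = -134)
w(n) = -9 + n/7
c(J, l) = -24 (c(J, l) = 4*(-6) = -24)
X(K) = (-24 + K)/(2*K) (X(K) = (K - 24)/(K + K) = (-24 + K)/((2*K)) = (-24 + K)*(1/(2*K)) = (-24 + K)/(2*K))
v = 0 (v = -(-2691)*0*(-134) = -207*0*(-134) = 0*(-134) = 0)
v/((w(35) + X(-36))²) = 0/(((-9 + (⅐)*35) + (½)*(-24 - 36)/(-36))²) = 0/(((-9 + 5) + (½)*(-1/36)*(-60))²) = 0/((-4 + ⅚)²) = 0/((-19/6)²) = 0/(361/36) = 0*(36/361) = 0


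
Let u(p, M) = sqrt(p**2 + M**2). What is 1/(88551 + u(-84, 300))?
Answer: 9839/871242505 - 4*sqrt(674)/2613727515 ≈ 1.1253e-5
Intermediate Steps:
u(p, M) = sqrt(M**2 + p**2)
1/(88551 + u(-84, 300)) = 1/(88551 + sqrt(300**2 + (-84)**2)) = 1/(88551 + sqrt(90000 + 7056)) = 1/(88551 + sqrt(97056)) = 1/(88551 + 12*sqrt(674))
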